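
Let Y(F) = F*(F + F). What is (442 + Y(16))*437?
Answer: 416898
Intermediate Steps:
Y(F) = 2*F² (Y(F) = F*(2*F) = 2*F²)
(442 + Y(16))*437 = (442 + 2*16²)*437 = (442 + 2*256)*437 = (442 + 512)*437 = 954*437 = 416898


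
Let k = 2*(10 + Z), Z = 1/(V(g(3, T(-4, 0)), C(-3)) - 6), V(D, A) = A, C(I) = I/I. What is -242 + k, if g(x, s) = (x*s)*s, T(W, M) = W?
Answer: -1112/5 ≈ -222.40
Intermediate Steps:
g(x, s) = x*s**2 (g(x, s) = (s*x)*s = x*s**2)
C(I) = 1
Z = -1/5 (Z = 1/(1 - 6) = 1/(-5) = -1/5 ≈ -0.20000)
k = 98/5 (k = 2*(10 - 1/5) = 2*(49/5) = 98/5 ≈ 19.600)
-242 + k = -242 + 98/5 = -1112/5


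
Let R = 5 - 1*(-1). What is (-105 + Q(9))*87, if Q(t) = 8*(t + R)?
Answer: 1305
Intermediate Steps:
R = 6 (R = 5 + 1 = 6)
Q(t) = 48 + 8*t (Q(t) = 8*(t + 6) = 8*(6 + t) = 48 + 8*t)
(-105 + Q(9))*87 = (-105 + (48 + 8*9))*87 = (-105 + (48 + 72))*87 = (-105 + 120)*87 = 15*87 = 1305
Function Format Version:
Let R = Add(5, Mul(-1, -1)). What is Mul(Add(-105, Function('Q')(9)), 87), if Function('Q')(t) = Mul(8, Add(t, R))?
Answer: 1305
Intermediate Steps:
R = 6 (R = Add(5, 1) = 6)
Function('Q')(t) = Add(48, Mul(8, t)) (Function('Q')(t) = Mul(8, Add(t, 6)) = Mul(8, Add(6, t)) = Add(48, Mul(8, t)))
Mul(Add(-105, Function('Q')(9)), 87) = Mul(Add(-105, Add(48, Mul(8, 9))), 87) = Mul(Add(-105, Add(48, 72)), 87) = Mul(Add(-105, 120), 87) = Mul(15, 87) = 1305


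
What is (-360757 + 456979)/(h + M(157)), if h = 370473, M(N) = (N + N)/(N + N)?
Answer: 48111/185237 ≈ 0.25973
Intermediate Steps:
M(N) = 1 (M(N) = (2*N)/((2*N)) = (2*N)*(1/(2*N)) = 1)
(-360757 + 456979)/(h + M(157)) = (-360757 + 456979)/(370473 + 1) = 96222/370474 = 96222*(1/370474) = 48111/185237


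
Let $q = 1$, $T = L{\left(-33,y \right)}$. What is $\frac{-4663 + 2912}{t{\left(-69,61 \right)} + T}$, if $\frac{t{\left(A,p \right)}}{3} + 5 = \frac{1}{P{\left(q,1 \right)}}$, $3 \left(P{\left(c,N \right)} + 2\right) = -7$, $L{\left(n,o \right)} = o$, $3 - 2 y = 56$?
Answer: $\frac{45526}{1097} \approx 41.5$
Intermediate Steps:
$y = - \frac{53}{2}$ ($y = \frac{3}{2} - 28 = - \frac{53}{2} \approx -26.5$)
$T = - \frac{53}{2} \approx -26.5$
$P{\left(c,N \right)} = - \frac{13}{3}$ ($P{\left(c,N \right)} = -2 + \frac{1}{3} \left(-7\right) = -2 - \frac{7}{3} = - \frac{13}{3}$)
$t{\left(A,p \right)} = - \frac{204}{13}$ ($t{\left(A,p \right)} = -15 + \frac{3}{- \frac{13}{3}} = -15 + 3 \left(- \frac{3}{13}\right) = -15 - \frac{9}{13} = - \frac{204}{13}$)
$\frac{-4663 + 2912}{t{\left(-69,61 \right)} + T} = \frac{-4663 + 2912}{- \frac{204}{13} - \frac{53}{2}} = - \frac{1751}{- \frac{1097}{26}} = \left(-1751\right) \left(- \frac{26}{1097}\right) = \frac{45526}{1097}$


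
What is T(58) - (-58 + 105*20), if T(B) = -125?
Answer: -2167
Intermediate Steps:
T(58) - (-58 + 105*20) = -125 - (-58 + 105*20) = -125 - (-58 + 2100) = -125 - 1*2042 = -125 - 2042 = -2167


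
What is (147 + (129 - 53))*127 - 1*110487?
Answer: -82166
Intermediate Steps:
(147 + (129 - 53))*127 - 1*110487 = (147 + 76)*127 - 110487 = 223*127 - 110487 = 28321 - 110487 = -82166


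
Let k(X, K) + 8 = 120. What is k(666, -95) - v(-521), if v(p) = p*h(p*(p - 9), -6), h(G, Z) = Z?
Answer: -3014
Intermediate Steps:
k(X, K) = 112 (k(X, K) = -8 + 120 = 112)
v(p) = -6*p (v(p) = p*(-6) = -6*p)
k(666, -95) - v(-521) = 112 - (-6)*(-521) = 112 - 1*3126 = 112 - 3126 = -3014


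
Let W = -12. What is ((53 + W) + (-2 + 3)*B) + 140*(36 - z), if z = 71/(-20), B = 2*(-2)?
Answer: 5574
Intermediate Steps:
B = -4
z = -71/20 (z = 71*(-1/20) = -71/20 ≈ -3.5500)
((53 + W) + (-2 + 3)*B) + 140*(36 - z) = ((53 - 12) + (-2 + 3)*(-4)) + 140*(36 - 1*(-71/20)) = (41 + 1*(-4)) + 140*(36 + 71/20) = (41 - 4) + 140*(791/20) = 37 + 5537 = 5574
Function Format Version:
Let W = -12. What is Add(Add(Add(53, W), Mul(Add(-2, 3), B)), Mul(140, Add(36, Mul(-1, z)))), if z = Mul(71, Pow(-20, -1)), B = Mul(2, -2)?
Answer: 5574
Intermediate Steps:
B = -4
z = Rational(-71, 20) (z = Mul(71, Rational(-1, 20)) = Rational(-71, 20) ≈ -3.5500)
Add(Add(Add(53, W), Mul(Add(-2, 3), B)), Mul(140, Add(36, Mul(-1, z)))) = Add(Add(Add(53, -12), Mul(Add(-2, 3), -4)), Mul(140, Add(36, Mul(-1, Rational(-71, 20))))) = Add(Add(41, Mul(1, -4)), Mul(140, Add(36, Rational(71, 20)))) = Add(Add(41, -4), Mul(140, Rational(791, 20))) = Add(37, 5537) = 5574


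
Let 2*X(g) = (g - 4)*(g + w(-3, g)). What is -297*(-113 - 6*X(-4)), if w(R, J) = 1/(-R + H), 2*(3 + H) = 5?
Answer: 296109/5 ≈ 59222.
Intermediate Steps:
H = -½ (H = -3 + (½)*5 = -3 + 5/2 = -½ ≈ -0.50000)
w(R, J) = 1/(-½ - R) (w(R, J) = 1/(-R - ½) = 1/(-½ - R))
X(g) = (-4 + g)*(⅖ + g)/2 (X(g) = ((g - 4)*(g - 2/(1 + 2*(-3))))/2 = ((-4 + g)*(g - 2/(1 - 6)))/2 = ((-4 + g)*(g - 2/(-5)))/2 = ((-4 + g)*(g - 2*(-⅕)))/2 = ((-4 + g)*(g + ⅖))/2 = ((-4 + g)*(⅖ + g))/2 = (-4 + g)*(⅖ + g)/2)
-297*(-113 - 6*X(-4)) = -297*(-113 - 6*(-⅘ + (½)*(-4)² - 9/5*(-4))) = -297*(-113 - 6*(-⅘ + (½)*16 + 36/5)) = -297*(-113 - 6*(-⅘ + 8 + 36/5)) = -297*(-113 - 6*72/5) = -297*(-113 - 432/5) = -297*(-997/5) = 296109/5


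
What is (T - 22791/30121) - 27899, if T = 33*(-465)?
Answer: -1302575315/30121 ≈ -43245.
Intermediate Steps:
T = -15345
(T - 22791/30121) - 27899 = (-15345 - 22791/30121) - 27899 = -462229536/30121 - 27899 = -1302575315/30121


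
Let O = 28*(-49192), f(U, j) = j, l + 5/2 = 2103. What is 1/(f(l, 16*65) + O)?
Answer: -1/1376336 ≈ -7.2657e-7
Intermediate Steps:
l = 4201/2 (l = -5/2 + 2103 = 4201/2 ≈ 2100.5)
O = -1377376
1/(f(l, 16*65) + O) = 1/(16*65 - 1377376) = 1/(1040 - 1377376) = 1/(-1376336) = -1/1376336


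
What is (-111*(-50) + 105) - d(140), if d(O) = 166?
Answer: 5489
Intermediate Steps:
(-111*(-50) + 105) - d(140) = (-111*(-50) + 105) - 1*166 = (5550 + 105) - 166 = 5655 - 166 = 5489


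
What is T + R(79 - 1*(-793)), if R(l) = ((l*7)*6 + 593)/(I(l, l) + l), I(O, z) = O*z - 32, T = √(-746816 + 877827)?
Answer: 37217/761224 + √131011 ≈ 362.00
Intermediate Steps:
T = √131011 ≈ 361.95
I(O, z) = -32 + O*z
R(l) = (593 + 42*l)/(-32 + l + l²) (R(l) = ((l*7)*6 + 593)/((-32 + l*l) + l) = ((7*l)*6 + 593)/((-32 + l²) + l) = (42*l + 593)/(-32 + l + l²) = (593 + 42*l)/(-32 + l + l²))
T + R(79 - 1*(-793)) = √131011 + (593 + 42*(79 - 1*(-793)))/(-32 + (79 - 1*(-793)) + (79 - 1*(-793))²) = √131011 + (593 + 42*(79 + 793))/(-32 + (79 + 793) + (79 + 793)²) = √131011 + (593 + 42*872)/(-32 + 872 + 872²) = √131011 + (593 + 36624)/(-32 + 872 + 760384) = √131011 + 37217/761224 = 37217/761224 + √131011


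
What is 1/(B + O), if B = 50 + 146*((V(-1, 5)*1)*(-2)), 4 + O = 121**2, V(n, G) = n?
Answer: 1/14979 ≈ 6.6760e-5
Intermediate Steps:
O = 14637 (O = -4 + 121**2 = -4 + 14641 = 14637)
B = 342 (B = 50 + 146*(-1*1*(-2)) = 50 + 146*(-1*(-2)) = 50 + 146*2 = 50 + 292 = 342)
1/(B + O) = 1/(342 + 14637) = 1/14979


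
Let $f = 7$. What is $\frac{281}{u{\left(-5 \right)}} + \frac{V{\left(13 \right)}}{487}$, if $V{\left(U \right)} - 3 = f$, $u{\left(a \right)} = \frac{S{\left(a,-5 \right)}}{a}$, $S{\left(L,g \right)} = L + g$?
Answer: $\frac{136867}{974} \approx 140.52$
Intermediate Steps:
$u{\left(a \right)} = \frac{-5 + a}{a}$ ($u{\left(a \right)} = \frac{a - 5}{a} = \frac{-5 + a}{a}$)
$V{\left(U \right)} = 10$ ($V{\left(U \right)} = 3 + 7 = 10$)
$\frac{281}{u{\left(-5 \right)}} + \frac{V{\left(13 \right)}}{487} = \frac{281}{\frac{1}{-5} \left(-5 - 5\right)} + \frac{10}{487} = \frac{281}{\left(- \frac{1}{5}\right) \left(-10\right)} + 10 \cdot \frac{1}{487} = \frac{281}{2} + \frac{10}{487} = \frac{136867}{974}$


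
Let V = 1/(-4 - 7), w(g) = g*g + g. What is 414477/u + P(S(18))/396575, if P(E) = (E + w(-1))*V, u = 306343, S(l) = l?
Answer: 1808077864851/1336367727475 ≈ 1.3530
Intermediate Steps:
w(g) = g + g² (w(g) = g² + g = g + g²)
V = -1/11 (V = 1/(-11) = -1/11 ≈ -0.090909)
P(E) = -E/11 (P(E) = (E - (1 - 1))*(-1/11) = (E - 1*0)*(-1/11) = (E + 0)*(-1/11) = E*(-1/11) = -E/11)
414477/u + P(S(18))/396575 = 414477/306343 - 1/11*18/396575 = 414477*(1/306343) - 18/11*1/396575 = 414477/306343 - 18/4362325 = 1808077864851/1336367727475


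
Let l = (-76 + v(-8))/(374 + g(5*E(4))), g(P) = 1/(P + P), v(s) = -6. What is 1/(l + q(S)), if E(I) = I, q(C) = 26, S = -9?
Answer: 14961/385706 ≈ 0.038789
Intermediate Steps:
g(P) = 1/(2*P)
l = -3280/14961 (l = (-76 - 6)/(374 + 1/(2*((5*4)))) = -82/(374 + (½)/20) = -82/(374 + (½)*(1/20)) = -82/(374 + 1/40) = -82/14961/40 = -82*40/14961 = -3280/14961 ≈ -0.21924)
1/(l + q(S)) = 1/(-3280/14961 + 26) = 1/(385706/14961) = 14961/385706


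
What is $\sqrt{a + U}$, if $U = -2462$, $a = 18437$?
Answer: $15 \sqrt{71} \approx 126.39$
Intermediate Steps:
$\sqrt{a + U} = \sqrt{18437 - 2462} = \sqrt{15975} = 15 \sqrt{71}$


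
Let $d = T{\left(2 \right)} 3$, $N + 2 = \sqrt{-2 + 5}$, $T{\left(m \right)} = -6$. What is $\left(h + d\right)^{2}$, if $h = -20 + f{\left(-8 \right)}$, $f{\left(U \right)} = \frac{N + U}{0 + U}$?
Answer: $\frac{\left(294 + \sqrt{3}\right)^{2}}{64} \approx 1366.5$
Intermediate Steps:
$N = -2 + \sqrt{3}$ ($N = -2 + \sqrt{-2 + 5} = -2 + \sqrt{3} \approx -0.26795$)
$f{\left(U \right)} = \frac{-2 + U + \sqrt{3}}{U}$ ($f{\left(U \right)} = \frac{\left(-2 + \sqrt{3}\right) + U}{0 + U} = \frac{-2 + U + \sqrt{3}}{U}$)
$d = -18$ ($d = \left(-6\right) 3 = -18$)
$h = - \frac{75}{4} - \frac{\sqrt{3}}{8}$ ($h = -20 + \frac{-2 - 8 + \sqrt{3}}{-8} = -20 - \frac{-10 + \sqrt{3}}{8} = -20 + \left(\frac{5}{4} - \frac{\sqrt{3}}{8}\right) = - \frac{75}{4} - \frac{\sqrt{3}}{8} \approx -18.966$)
$\left(h + d\right)^{2} = \left(\left(- \frac{75}{4} - \frac{\sqrt{3}}{8}\right) - 18\right)^{2} = \left(- \frac{147}{4} - \frac{\sqrt{3}}{8}\right)^{2}$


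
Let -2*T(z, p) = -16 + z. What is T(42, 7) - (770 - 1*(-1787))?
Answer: -2570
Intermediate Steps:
T(z, p) = 8 - z/2 (T(z, p) = -(-16 + z)/2 = 8 - z/2)
T(42, 7) - (770 - 1*(-1787)) = (8 - ½*42) - (770 - 1*(-1787)) = (8 - 21) - (770 + 1787) = -13 - 1*2557 = -13 - 2557 = -2570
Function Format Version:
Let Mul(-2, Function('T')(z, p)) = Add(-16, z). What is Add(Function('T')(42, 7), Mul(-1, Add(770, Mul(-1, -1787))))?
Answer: -2570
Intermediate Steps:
Function('T')(z, p) = Add(8, Mul(Rational(-1, 2), z)) (Function('T')(z, p) = Mul(Rational(-1, 2), Add(-16, z)) = Add(8, Mul(Rational(-1, 2), z)))
Add(Function('T')(42, 7), Mul(-1, Add(770, Mul(-1, -1787)))) = Add(Add(8, Mul(Rational(-1, 2), 42)), Mul(-1, Add(770, Mul(-1, -1787)))) = Add(Add(8, -21), Mul(-1, Add(770, 1787))) = Add(-13, Mul(-1, 2557)) = Add(-13, -2557) = -2570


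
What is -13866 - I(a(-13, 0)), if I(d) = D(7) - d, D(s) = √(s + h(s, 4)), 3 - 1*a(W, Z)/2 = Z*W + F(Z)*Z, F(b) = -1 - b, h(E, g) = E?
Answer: -13860 - √14 ≈ -13864.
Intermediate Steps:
a(W, Z) = 6 - 2*W*Z - 2*Z*(-1 - Z) (a(W, Z) = 6 - 2*(Z*W + (-1 - Z)*Z) = 6 - 2*(W*Z + Z*(-1 - Z)) = 6 + (-2*W*Z - 2*Z*(-1 - Z)) = 6 - 2*W*Z - 2*Z*(-1 - Z))
D(s) = √2*√s (D(s) = √(s + s) = √(2*s) = √2*√s)
I(d) = √14 - d (I(d) = √2*√7 - d = √14 - d)
-13866 - I(a(-13, 0)) = -13866 - (√14 - (6 - 2*(-13)*0 + 2*0*(1 + 0))) = -13866 - (√14 - (6 + 0 + 2*0*1)) = -13866 - (√14 - (6 + 0 + 0)) = -13866 - (√14 - 1*6) = -13866 - (√14 - 6) = -13866 - (-6 + √14) = -13866 + (6 - √14) = -13860 - √14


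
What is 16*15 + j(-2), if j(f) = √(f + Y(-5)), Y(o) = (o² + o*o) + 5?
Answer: 240 + √53 ≈ 247.28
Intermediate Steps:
Y(o) = 5 + 2*o² (Y(o) = (o² + o²) + 5 = 2*o² + 5 = 5 + 2*o²)
j(f) = √(55 + f) (j(f) = √(f + (5 + 2*(-5)²)) = √(f + (5 + 2*25)) = √(f + (5 + 50)) = √(f + 55) = √(55 + f))
16*15 + j(-2) = 16*15 + √(55 - 2) = 240 + √53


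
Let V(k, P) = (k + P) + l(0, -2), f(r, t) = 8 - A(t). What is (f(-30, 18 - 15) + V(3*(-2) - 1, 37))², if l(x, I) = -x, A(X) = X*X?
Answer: 841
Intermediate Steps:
A(X) = X²
f(r, t) = 8 - t²
V(k, P) = P + k (V(k, P) = (k + P) - 1*0 = (P + k) + 0 = P + k)
(f(-30, 18 - 15) + V(3*(-2) - 1, 37))² = ((8 - (18 - 15)²) + (37 + (3*(-2) - 1)))² = ((8 - 1*3²) + (37 + (-6 - 1)))² = ((8 - 1*9) + (37 - 7))² = ((8 - 9) + 30)² = (-1 + 30)² = 29² = 841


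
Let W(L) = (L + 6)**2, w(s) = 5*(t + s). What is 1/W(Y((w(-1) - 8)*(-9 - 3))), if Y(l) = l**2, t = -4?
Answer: 1/24593139684 ≈ 4.0662e-11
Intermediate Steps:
w(s) = -20 + 5*s (w(s) = 5*(-4 + s) = -20 + 5*s)
W(L) = (6 + L)**2
1/W(Y((w(-1) - 8)*(-9 - 3))) = 1/((6 + (((-20 + 5*(-1)) - 8)*(-9 - 3))**2)**2) = 1/((6 + (((-20 - 5) - 8)*(-12))**2)**2) = 1/((6 + ((-25 - 8)*(-12))**2)**2) = 1/((6 + (-33*(-12))**2)**2) = 1/((6 + 396**2)**2) = 1/((6 + 156816)**2) = 1/(156822**2) = 1/24593139684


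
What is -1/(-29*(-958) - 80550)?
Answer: 1/52768 ≈ 1.8951e-5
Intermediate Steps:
-1/(-29*(-958) - 80550) = -1/(27782 - 80550) = -1/(-52768) = -1*(-1/52768) = 1/52768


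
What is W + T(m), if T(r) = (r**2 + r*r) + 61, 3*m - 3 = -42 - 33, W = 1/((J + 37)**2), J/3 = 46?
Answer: 37148126/30625 ≈ 1213.0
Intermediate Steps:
J = 138 (J = 3*46 = 138)
W = 1/30625 (W = 1/((138 + 37)**2) = 1/(175**2) = 1/30625 ≈ 3.2653e-5)
m = -24 (m = 1 + (-42 - 33)/3 = 1 + (1/3)*(-75) = 1 - 25 = -24)
T(r) = 61 + 2*r**2 (T(r) = (r**2 + r**2) + 61 = 2*r**2 + 61 = 61 + 2*r**2)
W + T(m) = 1/30625 + (61 + 2*(-24)**2) = 1/30625 + (61 + 2*576) = 1/30625 + (61 + 1152) = 1/30625 + 1213 = 37148126/30625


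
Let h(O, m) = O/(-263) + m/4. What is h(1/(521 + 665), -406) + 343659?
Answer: 53580884142/155959 ≈ 3.4356e+5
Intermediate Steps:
h(O, m) = -O/263 + m/4 (h(O, m) = O*(-1/263) + m*(¼) = -O/263 + m/4)
h(1/(521 + 665), -406) + 343659 = (-1/(263*(521 + 665)) + (¼)*(-406)) + 343659 = (-1/263/1186 - 203/2) + 343659 = (-1/263*1/1186 - 203/2) + 343659 = (-1/311918 - 203/2) + 343659 = -15829839/155959 + 343659 = 53580884142/155959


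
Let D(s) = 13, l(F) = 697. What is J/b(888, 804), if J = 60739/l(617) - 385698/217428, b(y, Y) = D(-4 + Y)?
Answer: 2156254631/328352518 ≈ 6.5669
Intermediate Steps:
b(y, Y) = 13
J = 2156254631/25257886 (J = 60739/697 - 385698/217428 = 60739*(1/697) - 385698*1/217428 = 60739/697 - 64283/36238 = 2156254631/25257886 ≈ 85.370)
J/b(888, 804) = (2156254631/25257886)/13 = (2156254631/25257886)*(1/13) = 2156254631/328352518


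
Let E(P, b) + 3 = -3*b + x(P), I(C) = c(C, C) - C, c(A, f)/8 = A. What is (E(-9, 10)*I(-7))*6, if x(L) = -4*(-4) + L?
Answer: 7644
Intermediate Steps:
c(A, f) = 8*A
I(C) = 7*C (I(C) = 8*C - C = 7*C)
x(L) = 16 + L
E(P, b) = 13 + P - 3*b (E(P, b) = -3 + (-3*b + (16 + P)) = -3 + (16 + P - 3*b) = 13 + P - 3*b)
(E(-9, 10)*I(-7))*6 = ((13 - 9 - 3*10)*(7*(-7)))*6 = ((13 - 9 - 30)*(-49))*6 = -26*(-49)*6 = 1274*6 = 7644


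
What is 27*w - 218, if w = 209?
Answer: 5425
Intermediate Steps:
27*w - 218 = 27*209 - 218 = 5643 - 218 = 5425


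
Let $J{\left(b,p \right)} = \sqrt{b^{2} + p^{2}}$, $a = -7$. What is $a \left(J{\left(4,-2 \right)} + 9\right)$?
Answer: $-63 - 14 \sqrt{5} \approx -94.305$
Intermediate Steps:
$a \left(J{\left(4,-2 \right)} + 9\right) = - 7 \left(\sqrt{4^{2} + \left(-2\right)^{2}} + 9\right) = - 7 \left(\sqrt{16 + 4} + 9\right) = - 7 \left(\sqrt{20} + 9\right) = - 7 \left(2 \sqrt{5} + 9\right) = - 7 \left(9 + 2 \sqrt{5}\right) = -63 - 14 \sqrt{5}$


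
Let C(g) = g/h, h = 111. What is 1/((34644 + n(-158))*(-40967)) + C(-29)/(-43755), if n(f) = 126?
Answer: 2753559887/461209517148330 ≈ 5.9703e-6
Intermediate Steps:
C(g) = g/111
1/((34644 + n(-158))*(-40967)) + C(-29)/(-43755) = 1/((34644 + 126)*(-40967)) + ((1/111)*(-29))/(-43755) = -1/40967/34770 - 29/111*(-1/43755) = (1/34770)*(-1/40967) + 29/4856805 = -1/1424422590 + 29/4856805 = 2753559887/461209517148330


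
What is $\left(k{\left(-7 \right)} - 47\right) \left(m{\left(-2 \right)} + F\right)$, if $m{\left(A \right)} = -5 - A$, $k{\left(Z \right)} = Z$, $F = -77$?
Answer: $4320$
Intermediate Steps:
$\left(k{\left(-7 \right)} - 47\right) \left(m{\left(-2 \right)} + F\right) = \left(-7 - 47\right) \left(\left(-5 - -2\right) - 77\right) = - 54 \left(\left(-5 + 2\right) - 77\right) = - 54 \left(-3 - 77\right) = \left(-54\right) \left(-80\right) = 4320$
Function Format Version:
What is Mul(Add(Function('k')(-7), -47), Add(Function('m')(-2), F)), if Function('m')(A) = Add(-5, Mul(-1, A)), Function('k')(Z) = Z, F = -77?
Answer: 4320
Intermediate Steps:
Mul(Add(Function('k')(-7), -47), Add(Function('m')(-2), F)) = Mul(Add(-7, -47), Add(Add(-5, Mul(-1, -2)), -77)) = Mul(-54, Add(Add(-5, 2), -77)) = Mul(-54, Add(-3, -77)) = Mul(-54, -80) = 4320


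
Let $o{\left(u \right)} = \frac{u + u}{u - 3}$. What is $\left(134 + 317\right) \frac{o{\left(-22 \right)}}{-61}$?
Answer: $- \frac{19844}{1525} \approx -13.012$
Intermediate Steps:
$o{\left(u \right)} = \frac{2 u}{-3 + u}$
$\left(134 + 317\right) \frac{o{\left(-22 \right)}}{-61} = \left(134 + 317\right) \frac{2 \left(-22\right) \frac{1}{-3 - 22}}{-61} = 451 \cdot 2 \left(-22\right) \frac{1}{-25} \left(- \frac{1}{61}\right) = 451 \cdot 2 \left(-22\right) \left(- \frac{1}{25}\right) \left(- \frac{1}{61}\right) = 451 \cdot \frac{44}{25} \left(- \frac{1}{61}\right) = 451 \left(- \frac{44}{1525}\right) = - \frac{19844}{1525}$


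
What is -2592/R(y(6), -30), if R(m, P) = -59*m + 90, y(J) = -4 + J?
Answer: 648/7 ≈ 92.571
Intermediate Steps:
R(m, P) = 90 - 59*m
-2592/R(y(6), -30) = -2592/(90 - 59*(-4 + 6)) = -2592/(90 - 59*2) = -2592/(90 - 118) = -2592/(-28) = -2592*(-1/28) = 648/7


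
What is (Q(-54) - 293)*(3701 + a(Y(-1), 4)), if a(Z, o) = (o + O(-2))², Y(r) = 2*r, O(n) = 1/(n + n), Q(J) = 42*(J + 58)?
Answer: -7430125/16 ≈ -4.6438e+5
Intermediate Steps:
Q(J) = 2436 + 42*J (Q(J) = 42*(58 + J) = 2436 + 42*J)
O(n) = 1/(2*n)
a(Z, o) = (-¼ + o)² (a(Z, o) = (o + (½)/(-2))² = (o + (½)*(-½))² = (o - ¼)² = (-¼ + o)²)
(Q(-54) - 293)*(3701 + a(Y(-1), 4)) = ((2436 + 42*(-54)) - 293)*(3701 + (-1 + 4*4)²/16) = ((2436 - 2268) - 293)*(3701 + (-1 + 16)²/16) = (168 - 293)*(3701 + (1/16)*15²) = -125*(3701 + (1/16)*225) = -125*(3701 + 225/16) = -125*59441/16 = -7430125/16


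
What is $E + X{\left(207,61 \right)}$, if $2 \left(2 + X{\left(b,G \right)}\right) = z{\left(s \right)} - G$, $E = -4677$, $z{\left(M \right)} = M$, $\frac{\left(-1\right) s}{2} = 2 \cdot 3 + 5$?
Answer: $- \frac{9441}{2} \approx -4720.5$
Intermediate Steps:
$s = -22$ ($s = - 2 \left(2 \cdot 3 + 5\right) = - 2 \left(6 + 5\right) = \left(-2\right) 11 = -22$)
$X{\left(b,G \right)} = -13 - \frac{G}{2}$ ($X{\left(b,G \right)} = -2 + \frac{-22 - G}{2} = -2 - \left(11 + \frac{G}{2}\right) = -13 - \frac{G}{2}$)
$E + X{\left(207,61 \right)} = -4677 - \frac{87}{2} = - \frac{9441}{2}$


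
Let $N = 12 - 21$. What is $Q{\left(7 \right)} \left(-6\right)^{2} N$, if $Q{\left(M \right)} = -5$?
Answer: $1620$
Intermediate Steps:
$N = -9$
$Q{\left(7 \right)} \left(-6\right)^{2} N = - 5 \left(-6\right)^{2} \left(-9\right) = \left(-5\right) 36 \left(-9\right) = \left(-180\right) \left(-9\right) = 1620$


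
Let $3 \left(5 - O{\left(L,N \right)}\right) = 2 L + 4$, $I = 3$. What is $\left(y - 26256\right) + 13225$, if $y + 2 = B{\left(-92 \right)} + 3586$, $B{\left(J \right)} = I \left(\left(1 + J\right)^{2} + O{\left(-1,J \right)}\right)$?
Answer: $15409$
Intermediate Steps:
$O{\left(L,N \right)} = \frac{11}{3} - \frac{2 L}{3}$ ($O{\left(L,N \right)} = 5 - \frac{2 L + 4}{3} = 5 - \frac{4 + 2 L}{3} = 5 - \left(\frac{4}{3} + \frac{2 L}{3}\right) = \frac{11}{3} - \frac{2 L}{3}$)
$B{\left(J \right)} = 13 + 3 \left(1 + J\right)^{2}$ ($B{\left(J \right)} = 3 \left(\left(1 + J\right)^{2} + \left(\frac{11}{3} - - \frac{2}{3}\right)\right) = 3 \left(\left(1 + J\right)^{2} + \left(\frac{11}{3} + \frac{2}{3}\right)\right) = 3 \left(\left(1 + J\right)^{2} + \frac{13}{3}\right) = 3 \left(\frac{13}{3} + \left(1 + J\right)^{2}\right) = 13 + 3 \left(1 + J\right)^{2}$)
$y = 28440$ ($y = -2 + \left(\left(13 + 3 \left(1 - 92\right)^{2}\right) + 3586\right) = -2 + \left(\left(13 + 3 \left(-91\right)^{2}\right) + 3586\right) = -2 + \left(\left(13 + 3 \cdot 8281\right) + 3586\right) = -2 + \left(\left(13 + 24843\right) + 3586\right) = -2 + \left(24856 + 3586\right) = -2 + 28442 = 28440$)
$\left(y - 26256\right) + 13225 = \left(28440 - 26256\right) + 13225 = 2184 + 13225 = 15409$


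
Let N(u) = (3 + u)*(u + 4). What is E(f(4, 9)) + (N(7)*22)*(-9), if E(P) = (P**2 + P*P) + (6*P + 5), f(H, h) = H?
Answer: -21719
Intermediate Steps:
E(P) = 5 + 2*P**2 + 6*P (E(P) = (P**2 + P**2) + (5 + 6*P) = 2*P**2 + (5 + 6*P) = 5 + 2*P**2 + 6*P)
N(u) = (3 + u)*(4 + u)
E(f(4, 9)) + (N(7)*22)*(-9) = (5 + 2*4**2 + 6*4) + ((12 + 7**2 + 7*7)*22)*(-9) = (5 + 2*16 + 24) + ((12 + 49 + 49)*22)*(-9) = (5 + 32 + 24) + (110*22)*(-9) = 61 + 2420*(-9) = 61 - 21780 = -21719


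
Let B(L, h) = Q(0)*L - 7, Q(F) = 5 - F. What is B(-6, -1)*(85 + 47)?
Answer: -4884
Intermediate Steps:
B(L, h) = -7 + 5*L (B(L, h) = (5 - 1*0)*L - 7 = (5 + 0)*L - 7 = 5*L - 7 = -7 + 5*L)
B(-6, -1)*(85 + 47) = (-7 + 5*(-6))*(85 + 47) = (-7 - 30)*132 = -37*132 = -4884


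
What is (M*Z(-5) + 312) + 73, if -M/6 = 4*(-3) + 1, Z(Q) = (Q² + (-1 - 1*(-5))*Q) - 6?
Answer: 319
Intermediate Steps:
Z(Q) = -6 + Q² + 4*Q (Z(Q) = (Q² + (-1 + 5)*Q) - 6 = (Q² + 4*Q) - 6 = -6 + Q² + 4*Q)
M = 66 (M = -6*(4*(-3) + 1) = -6*(-12 + 1) = -6*(-11) = 66)
(M*Z(-5) + 312) + 73 = (66*(-6 + (-5)² + 4*(-5)) + 312) + 73 = (66*(-6 + 25 - 20) + 312) + 73 = (66*(-1) + 312) + 73 = (-66 + 312) + 73 = 246 + 73 = 319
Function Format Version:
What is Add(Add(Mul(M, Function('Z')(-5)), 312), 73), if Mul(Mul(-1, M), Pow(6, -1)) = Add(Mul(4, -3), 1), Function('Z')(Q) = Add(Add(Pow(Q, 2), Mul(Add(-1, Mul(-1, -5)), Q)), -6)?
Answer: 319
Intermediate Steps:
Function('Z')(Q) = Add(-6, Pow(Q, 2), Mul(4, Q)) (Function('Z')(Q) = Add(Add(Pow(Q, 2), Mul(Add(-1, 5), Q)), -6) = Add(Add(Pow(Q, 2), Mul(4, Q)), -6) = Add(-6, Pow(Q, 2), Mul(4, Q)))
M = 66 (M = Mul(-6, Add(Mul(4, -3), 1)) = Mul(-6, Add(-12, 1)) = Mul(-6, -11) = 66)
Add(Add(Mul(M, Function('Z')(-5)), 312), 73) = Add(Add(Mul(66, Add(-6, Pow(-5, 2), Mul(4, -5))), 312), 73) = Add(Add(Mul(66, Add(-6, 25, -20)), 312), 73) = Add(Add(Mul(66, -1), 312), 73) = Add(Add(-66, 312), 73) = Add(246, 73) = 319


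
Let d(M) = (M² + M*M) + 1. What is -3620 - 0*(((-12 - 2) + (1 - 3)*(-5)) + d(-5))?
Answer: -3620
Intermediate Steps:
d(M) = 1 + 2*M² (d(M) = (M² + M²) + 1 = 2*M² + 1 = 1 + 2*M²)
-3620 - 0*(((-12 - 2) + (1 - 3)*(-5)) + d(-5)) = -3620 - 0*(((-12 - 2) + (1 - 3)*(-5)) + (1 + 2*(-5)²)) = -3620 - 0*((-14 - 2*(-5)) + (1 + 2*25)) = -3620 - 0*((-14 + 10) + (1 + 50)) = -3620 - 0*(-4 + 51) = -3620 - 0*47 = -3620 - 1*0 = -3620 + 0 = -3620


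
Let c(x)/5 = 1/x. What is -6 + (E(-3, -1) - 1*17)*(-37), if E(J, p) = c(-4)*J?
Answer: 1937/4 ≈ 484.25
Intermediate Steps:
c(x) = 5/x
E(J, p) = -5*J/4 (E(J, p) = (5/(-4))*J = (5*(-¼))*J = -5*J/4)
-6 + (E(-3, -1) - 1*17)*(-37) = -6 + (-5/4*(-3) - 1*17)*(-37) = -6 + (15/4 - 17)*(-37) = -6 - 53/4*(-37) = -6 + 1961/4 = 1937/4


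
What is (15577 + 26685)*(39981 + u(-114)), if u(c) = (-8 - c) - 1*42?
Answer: 1692381790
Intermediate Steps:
u(c) = -50 - c (u(c) = (-8 - c) - 42 = -50 - c)
(15577 + 26685)*(39981 + u(-114)) = (15577 + 26685)*(39981 + (-50 - 1*(-114))) = 42262*(39981 + (-50 + 114)) = 42262*(39981 + 64) = 42262*40045 = 1692381790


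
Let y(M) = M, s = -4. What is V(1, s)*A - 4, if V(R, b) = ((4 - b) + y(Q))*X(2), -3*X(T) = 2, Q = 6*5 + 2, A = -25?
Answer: 1988/3 ≈ 662.67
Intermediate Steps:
Q = 32 (Q = 30 + 2 = 32)
X(T) = -⅔ (X(T) = -⅓*2 = -⅔)
V(R, b) = -24 + 2*b/3 (V(R, b) = ((4 - b) + 32)*(-⅔) = (36 - b)*(-⅔) = -24 + 2*b/3)
V(1, s)*A - 4 = (-24 + (⅔)*(-4))*(-25) - 4 = (-24 - 8/3)*(-25) - 4 = -80/3*(-25) - 4 = 2000/3 - 4 = 1988/3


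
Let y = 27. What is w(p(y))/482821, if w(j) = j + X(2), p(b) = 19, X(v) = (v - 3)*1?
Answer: 18/482821 ≈ 3.7281e-5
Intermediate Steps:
X(v) = -3 + v (X(v) = (-3 + v)*1 = -3 + v)
w(j) = -1 + j (w(j) = j + (-3 + 2) = j - 1 = -1 + j)
w(p(y))/482821 = (-1 + 19)/482821 = 18*(1/482821) = 18/482821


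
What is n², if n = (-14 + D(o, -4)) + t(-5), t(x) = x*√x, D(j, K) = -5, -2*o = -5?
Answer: 236 + 190*I*√5 ≈ 236.0 + 424.85*I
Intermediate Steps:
o = 5/2 (o = -½*(-5) = 5/2 ≈ 2.5000)
t(x) = x^(3/2)
n = -19 - 5*I*√5 (n = (-14 - 5) + (-5)^(3/2) = -19 - 5*I*√5 ≈ -19.0 - 11.18*I)
n² = (-19 - 5*I*√5)²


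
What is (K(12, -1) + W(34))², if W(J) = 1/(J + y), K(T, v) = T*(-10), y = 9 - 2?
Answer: 24196561/1681 ≈ 14394.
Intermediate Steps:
y = 7
K(T, v) = -10*T
W(J) = 1/(7 + J) (W(J) = 1/(J + 7) = 1/(7 + J))
(K(12, -1) + W(34))² = (-10*12 + 1/(7 + 34))² = (-120 + 1/41)² = (-4919/41)² = 24196561/1681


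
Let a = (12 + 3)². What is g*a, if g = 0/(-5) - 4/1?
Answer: -900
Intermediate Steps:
a = 225 (a = 15² = 225)
g = -4 (g = 0*(-⅕) - 4*1 = 0 - 4 = -4)
g*a = -4*225 = -900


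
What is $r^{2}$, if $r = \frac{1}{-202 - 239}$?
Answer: $\frac{1}{194481} \approx 5.1419 \cdot 10^{-6}$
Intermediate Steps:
$r = - \frac{1}{441}$ ($r = \frac{1}{-441} = - \frac{1}{441} \approx -0.0022676$)
$r^{2} = \left(- \frac{1}{441}\right)^{2} = \frac{1}{194481}$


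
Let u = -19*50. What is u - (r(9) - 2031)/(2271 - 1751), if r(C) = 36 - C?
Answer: -122999/130 ≈ -946.15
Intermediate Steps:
u = -950
u - (r(9) - 2031)/(2271 - 1751) = -950 - ((36 - 1*9) - 2031)/(2271 - 1751) = -950 - ((36 - 9) - 2031)/520 = -950 - (27 - 2031)/520 = -950 - (-2004)/520 = -950 - 1*(-501/130) = -950 + 501/130 = -122999/130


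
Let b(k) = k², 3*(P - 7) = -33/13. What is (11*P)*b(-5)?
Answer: 22000/13 ≈ 1692.3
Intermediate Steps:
P = 80/13 (P = 7 + (-33/13)/3 = 7 + (-33*1/13)/3 = 7 + (⅓)*(-33/13) = 7 - 11/13 = 80/13 ≈ 6.1538)
(11*P)*b(-5) = (11*(80/13))*(-5)² = (880/13)*25 = 22000/13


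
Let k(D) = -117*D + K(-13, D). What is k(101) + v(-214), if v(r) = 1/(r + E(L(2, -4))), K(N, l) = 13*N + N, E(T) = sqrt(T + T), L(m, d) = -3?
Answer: -274789206/22901 - I*sqrt(6)/45802 ≈ -11999.0 - 5.348e-5*I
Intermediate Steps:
E(T) = sqrt(2)*sqrt(T) (E(T) = sqrt(2*T) = sqrt(2)*sqrt(T))
K(N, l) = 14*N
v(r) = 1/(r + I*sqrt(6)) (v(r) = 1/(r + sqrt(2)*sqrt(-3)) = 1/(r + sqrt(2)*(I*sqrt(3))) = 1/(r + I*sqrt(6)))
k(D) = -182 - 117*D (k(D) = -117*D + 14*(-13) = -117*D - 182 = -182 - 117*D)
k(101) + v(-214) = (-182 - 117*101) + 1/(-214 + I*sqrt(6)) = (-182 - 11817) + 1/(-214 + I*sqrt(6)) = -11999 + 1/(-214 + I*sqrt(6))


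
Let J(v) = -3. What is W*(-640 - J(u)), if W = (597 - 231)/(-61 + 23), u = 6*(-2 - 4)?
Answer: 116571/19 ≈ 6135.3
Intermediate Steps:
u = -36 (u = 6*(-6) = -36)
W = -183/19 (W = 366/(-38) = 366*(-1/38) = -183/19 ≈ -9.6316)
W*(-640 - J(u)) = -183*(-640 - 1*(-3))/19 = -183*(-640 + 3)/19 = -183/19*(-637) = 116571/19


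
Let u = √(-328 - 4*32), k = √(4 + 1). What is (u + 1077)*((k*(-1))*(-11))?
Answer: 11847*√5 + 22*I*√570 ≈ 26491.0 + 525.24*I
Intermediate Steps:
k = √5 ≈ 2.2361
u = 2*I*√114 (u = √(-328 - 128) = √(-456) = 2*I*√114 ≈ 21.354*I)
(u + 1077)*((k*(-1))*(-11)) = (2*I*√114 + 1077)*((√5*(-1))*(-11)) = (1077 + 2*I*√114)*(-√5*(-11)) = (1077 + 2*I*√114)*(11*√5) = 11*√5*(1077 + 2*I*√114)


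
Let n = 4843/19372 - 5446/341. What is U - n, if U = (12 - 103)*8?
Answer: -971549/1364 ≈ -712.28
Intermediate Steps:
n = -21443/1364 (n = 4843*(1/19372) - 5446*1/341 = 1/4 - 5446/341 = -21443/1364 ≈ -15.721)
U = -728 (U = -91*8 = -728)
U - n = -728 - 1*(-21443/1364) = -728 + 21443/1364 = -971549/1364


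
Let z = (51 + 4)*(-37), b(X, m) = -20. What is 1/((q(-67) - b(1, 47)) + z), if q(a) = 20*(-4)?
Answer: -1/2095 ≈ -0.00047733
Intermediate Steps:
q(a) = -80
z = -2035 (z = 55*(-37) = -2035)
1/((q(-67) - b(1, 47)) + z) = 1/((-80 - 1*(-20)) - 2035) = 1/((-80 + 20) - 2035) = 1/(-60 - 2035) = 1/(-2095) = -1/2095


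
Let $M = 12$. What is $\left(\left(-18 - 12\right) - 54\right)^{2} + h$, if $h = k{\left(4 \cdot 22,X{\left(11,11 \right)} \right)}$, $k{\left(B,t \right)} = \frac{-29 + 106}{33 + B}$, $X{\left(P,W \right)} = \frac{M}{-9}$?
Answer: $\frac{77623}{11} \approx 7056.6$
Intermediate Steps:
$X{\left(P,W \right)} = - \frac{4}{3}$ ($X{\left(P,W \right)} = \frac{12}{-9} = 12 \left(- \frac{1}{9}\right) = - \frac{4}{3}$)
$k{\left(B,t \right)} = \frac{77}{33 + B}$
$h = \frac{7}{11}$ ($h = \frac{77}{33 + 4 \cdot 22} = \frac{77}{33 + 88} = \frac{77}{121} = 77 \cdot \frac{1}{121} = \frac{7}{11} \approx 0.63636$)
$\left(\left(-18 - 12\right) - 54\right)^{2} + h = \left(\left(-18 - 12\right) - 54\right)^{2} + \frac{7}{11} = \left(-30 - 54\right)^{2} + \frac{7}{11} = \left(-84\right)^{2} + \frac{7}{11} = 7056 + \frac{7}{11} = \frac{77623}{11}$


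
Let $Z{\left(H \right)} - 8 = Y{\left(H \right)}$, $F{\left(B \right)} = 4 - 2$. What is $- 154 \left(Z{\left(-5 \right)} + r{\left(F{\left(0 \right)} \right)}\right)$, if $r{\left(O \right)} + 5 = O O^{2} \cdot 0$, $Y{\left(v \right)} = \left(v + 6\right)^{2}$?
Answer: $-616$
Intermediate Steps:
$F{\left(B \right)} = 2$
$Y{\left(v \right)} = \left(6 + v\right)^{2}$
$Z{\left(H \right)} = 8 + \left(6 + H\right)^{2}$
$r{\left(O \right)} = -5$ ($r{\left(O \right)} = -5 + O O^{2} \cdot 0 = -5 + O^{3} \cdot 0 = -5 + 0 = -5$)
$- 154 \left(Z{\left(-5 \right)} + r{\left(F{\left(0 \right)} \right)}\right) = - 154 \left(\left(8 + \left(6 - 5\right)^{2}\right) - 5\right) = - 154 \left(\left(8 + 1^{2}\right) - 5\right) = - 154 \left(\left(8 + 1\right) - 5\right) = - 154 \left(9 - 5\right) = \left(-154\right) 4 = -616$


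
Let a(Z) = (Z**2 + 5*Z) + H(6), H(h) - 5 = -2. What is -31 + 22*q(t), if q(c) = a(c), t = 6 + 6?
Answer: 4523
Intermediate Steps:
t = 12
H(h) = 3 (H(h) = 5 - 2 = 3)
a(Z) = 3 + Z**2 + 5*Z (a(Z) = (Z**2 + 5*Z) + 3 = 3 + Z**2 + 5*Z)
q(c) = 3 + c**2 + 5*c
-31 + 22*q(t) = -31 + 22*(3 + 12**2 + 5*12) = -31 + 22*(3 + 144 + 60) = -31 + 22*207 = -31 + 4554 = 4523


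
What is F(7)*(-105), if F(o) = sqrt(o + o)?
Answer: -105*sqrt(14) ≈ -392.87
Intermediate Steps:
F(o) = sqrt(2)*sqrt(o) (F(o) = sqrt(2*o) = sqrt(2)*sqrt(o))
F(7)*(-105) = (sqrt(2)*sqrt(7))*(-105) = sqrt(14)*(-105) = -105*sqrt(14)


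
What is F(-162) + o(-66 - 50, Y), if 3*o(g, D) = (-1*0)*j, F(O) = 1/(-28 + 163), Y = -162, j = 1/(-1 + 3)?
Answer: 1/135 ≈ 0.0074074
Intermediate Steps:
j = 1/2 ≈ 0.50000
F(O) = 1/135
o(g, D) = 0 (o(g, D) = (-1*0*(1/2))/3 = (0*(1/2))/3 = (1/3)*0 = 0)
F(-162) + o(-66 - 50, Y) = 1/135 + 0 = 1/135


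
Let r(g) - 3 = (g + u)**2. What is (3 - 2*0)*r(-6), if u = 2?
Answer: 57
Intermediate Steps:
r(g) = 3 + (2 + g)**2 (r(g) = 3 + (g + 2)**2 = 3 + (2 + g)**2)
(3 - 2*0)*r(-6) = (3 - 2*0)*(3 + (2 - 6)**2) = (3 + 0)*(3 + (-4)**2) = 3*(3 + 16) = 3*19 = 57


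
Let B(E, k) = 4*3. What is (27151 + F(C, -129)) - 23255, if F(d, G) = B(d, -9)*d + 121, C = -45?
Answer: 3477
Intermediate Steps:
B(E, k) = 12
F(d, G) = 121 + 12*d (F(d, G) = 12*d + 121 = 121 + 12*d)
(27151 + F(C, -129)) - 23255 = (27151 + (121 + 12*(-45))) - 23255 = (27151 + (121 - 540)) - 23255 = (27151 - 419) - 23255 = 26732 - 23255 = 3477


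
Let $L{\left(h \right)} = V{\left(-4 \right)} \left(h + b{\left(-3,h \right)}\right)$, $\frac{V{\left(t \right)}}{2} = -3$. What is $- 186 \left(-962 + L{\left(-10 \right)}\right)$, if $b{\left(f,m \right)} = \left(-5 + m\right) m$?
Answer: $335172$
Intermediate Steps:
$V{\left(t \right)} = -6$ ($V{\left(t \right)} = 2 \left(-3\right) = -6$)
$b{\left(f,m \right)} = m \left(-5 + m\right)$
$L{\left(h \right)} = - 6 h - 6 h \left(-5 + h\right)$ ($L{\left(h \right)} = - 6 \left(h + h \left(-5 + h\right)\right) = - 6 h - 6 h \left(-5 + h\right)$)
$- 186 \left(-962 + L{\left(-10 \right)}\right) = - 186 \left(-962 + 6 \left(-10\right) \left(4 - -10\right)\right) = - 186 \left(-962 + 6 \left(-10\right) \left(4 + 10\right)\right) = - 186 \left(-962 + 6 \left(-10\right) 14\right) = - 186 \left(-962 - 840\right) = \left(-186\right) \left(-1802\right) = 335172$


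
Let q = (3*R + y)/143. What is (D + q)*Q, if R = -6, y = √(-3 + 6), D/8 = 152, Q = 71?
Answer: 12344770/143 + 71*√3/143 ≈ 86328.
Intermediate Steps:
D = 1216 (D = 8*152 = 1216)
y = √3 ≈ 1.7320
q = -18/143 + √3/143 (q = (3*(-6) + √3)/143 = (-18 + √3)*(1/143) = -18/143 + √3/143 ≈ -0.11376)
(D + q)*Q = (1216 + (-18/143 + √3/143))*71 = (173870/143 + √3/143)*71 = 12344770/143 + 71*√3/143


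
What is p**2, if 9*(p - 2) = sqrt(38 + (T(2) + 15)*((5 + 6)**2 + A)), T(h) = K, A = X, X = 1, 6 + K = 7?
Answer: (18 + sqrt(1990))**2/81 ≈ 48.394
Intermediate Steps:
K = 1 (K = -6 + 7 = 1)
A = 1
T(h) = 1
p = 2 + sqrt(1990)/9 (p = 2 + sqrt(38 + (1 + 15)*((5 + 6)**2 + 1))/9 = 2 + sqrt(38 + 16*(11**2 + 1))/9 = 2 + sqrt(38 + 16*(121 + 1))/9 = 2 + sqrt(38 + 16*122)/9 = 2 + sqrt(38 + 1952)/9 = 2 + sqrt(1990)/9 ≈ 6.9566)
p**2 = (2 + sqrt(1990)/9)**2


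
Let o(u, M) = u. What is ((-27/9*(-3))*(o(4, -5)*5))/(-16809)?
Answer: -60/5603 ≈ -0.010709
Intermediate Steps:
((-27/9*(-3))*(o(4, -5)*5))/(-16809) = ((-27/9*(-3))*(4*5))/(-16809) = ((-27*⅑*(-3))*20)*(-1/16809) = (-3*(-3)*20)*(-1/16809) = (9*20)*(-1/16809) = 180*(-1/16809) = -60/5603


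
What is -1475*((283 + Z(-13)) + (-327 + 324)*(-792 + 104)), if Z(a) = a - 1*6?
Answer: -3433800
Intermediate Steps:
Z(a) = -6 + a (Z(a) = a - 6 = -6 + a)
-1475*((283 + Z(-13)) + (-327 + 324)*(-792 + 104)) = -1475*((283 + (-6 - 13)) + (-327 + 324)*(-792 + 104)) = -1475*((283 - 19) - 3*(-688)) = -1475*(264 + 2064) = -1475*2328 = -3433800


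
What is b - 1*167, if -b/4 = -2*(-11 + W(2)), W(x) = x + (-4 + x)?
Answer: -255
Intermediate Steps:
W(x) = -4 + 2*x
b = -88 (b = -(-8)*(-11 + (-4 + 2*2)) = -(-8)*(-11 + (-4 + 4)) = -(-8)*(-11 + 0) = -(-8)*(-11) = -4*22 = -88)
b - 1*167 = -88 - 1*167 = -88 - 167 = -255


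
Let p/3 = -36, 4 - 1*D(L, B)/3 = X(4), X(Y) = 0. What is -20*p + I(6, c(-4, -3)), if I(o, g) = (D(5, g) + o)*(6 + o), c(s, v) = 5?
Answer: 2376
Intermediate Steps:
D(L, B) = 12 (D(L, B) = 12 - 3*0 = 12 + 0 = 12)
I(o, g) = (6 + o)*(12 + o) (I(o, g) = (12 + o)*(6 + o) = (6 + o)*(12 + o))
p = -108 (p = 3*(-36) = -108)
-20*p + I(6, c(-4, -3)) = -20*(-108) + (72 + 6**2 + 18*6) = 2160 + (72 + 36 + 108) = 2160 + 216 = 2376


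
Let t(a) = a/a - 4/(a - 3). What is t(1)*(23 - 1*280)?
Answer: -771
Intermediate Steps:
t(a) = 1 - 4/(-3 + a)
t(1)*(23 - 1*280) = ((-7 + 1)/(-3 + 1))*(23 - 1*280) = (-6/(-2))*(23 - 280) = -½*(-6)*(-257) = 3*(-257) = -771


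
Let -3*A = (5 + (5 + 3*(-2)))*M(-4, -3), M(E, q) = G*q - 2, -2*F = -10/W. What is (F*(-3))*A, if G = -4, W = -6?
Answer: -100/3 ≈ -33.333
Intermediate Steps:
F = -5/6 (F = -(-5)/(-6) = -(-5)*(-1)/6 = -1/2*5/3 = -5/6 ≈ -0.83333)
M(E, q) = -2 - 4*q (M(E, q) = -4*q - 2 = -2 - 4*q)
A = -40/3 (A = -(5 + (5 + 3*(-2)))*(-2 - 4*(-3))/3 = -(5 + (5 - 6))*(-2 + 12)/3 = -(5 - 1)*10/3 = -4*10/3 = -1/3*40 = -40/3 ≈ -13.333)
(F*(-3))*A = -5/6*(-3)*(-40/3) = (5/2)*(-40/3) = -100/3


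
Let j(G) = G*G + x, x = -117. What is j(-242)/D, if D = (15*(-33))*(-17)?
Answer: 58447/8415 ≈ 6.9456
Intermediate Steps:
j(G) = -117 + G**2 (j(G) = G*G - 117 = G**2 - 117 = -117 + G**2)
D = 8415 (D = -495*(-17) = 8415)
j(-242)/D = (-117 + (-242)**2)/8415 = (-117 + 58564)*(1/8415) = 58447*(1/8415) = 58447/8415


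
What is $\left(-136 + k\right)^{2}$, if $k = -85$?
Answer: $48841$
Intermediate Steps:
$\left(-136 + k\right)^{2} = \left(-136 - 85\right)^{2} = \left(-221\right)^{2} = 48841$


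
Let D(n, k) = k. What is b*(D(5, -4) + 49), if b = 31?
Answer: 1395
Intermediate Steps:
b*(D(5, -4) + 49) = 31*(-4 + 49) = 31*45 = 1395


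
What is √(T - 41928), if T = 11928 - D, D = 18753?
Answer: 3*I*√5417 ≈ 220.8*I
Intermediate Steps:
T = -6825 (T = 11928 - 1*18753 = 11928 - 18753 = -6825)
√(T - 41928) = √(-6825 - 41928) = √(-48753) = 3*I*√5417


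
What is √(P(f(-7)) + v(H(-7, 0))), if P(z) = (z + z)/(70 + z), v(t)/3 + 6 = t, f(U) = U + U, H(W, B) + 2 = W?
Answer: I*√182/2 ≈ 6.7454*I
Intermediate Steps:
H(W, B) = -2 + W
f(U) = 2*U
v(t) = -18 + 3*t
P(z) = 2*z/(70 + z) (P(z) = (2*z)/(70 + z) = 2*z/(70 + z))
√(P(f(-7)) + v(H(-7, 0))) = √(2*(2*(-7))/(70 + 2*(-7)) + (-18 + 3*(-2 - 7))) = √(2*(-14)/(70 - 14) + (-18 + 3*(-9))) = √(2*(-14)/56 + (-18 - 27)) = √(2*(-14)*(1/56) - 45) = √(-½ - 45) = √(-91/2) = I*√182/2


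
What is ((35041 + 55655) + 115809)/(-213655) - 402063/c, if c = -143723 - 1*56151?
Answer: 686581383/656985838 ≈ 1.0450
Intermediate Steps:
c = -199874 (c = -143723 - 56151 = -199874)
((35041 + 55655) + 115809)/(-213655) - 402063/c = ((35041 + 55655) + 115809)/(-213655) - 402063/(-199874) = (90696 + 115809)*(-1/213655) - 402063*(-1/199874) = 206505*(-1/213655) + 402063/199874 = -3177/3287 + 402063/199874 = 686581383/656985838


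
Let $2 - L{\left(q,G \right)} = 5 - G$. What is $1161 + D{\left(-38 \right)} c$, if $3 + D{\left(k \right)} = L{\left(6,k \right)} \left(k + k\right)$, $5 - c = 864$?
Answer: $-2672906$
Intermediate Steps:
$L{\left(q,G \right)} = -3 + G$ ($L{\left(q,G \right)} = 2 - \left(5 - G\right) = 2 + \left(-5 + G\right) = -3 + G$)
$c = -859$ ($c = 5 - 864 = -859$)
$D{\left(k \right)} = -3 + 2 k \left(-3 + k\right)$ ($D{\left(k \right)} = -3 + \left(-3 + k\right) \left(k + k\right) = -3 + \left(-3 + k\right) 2 k = -3 + 2 k \left(-3 + k\right)$)
$1161 + D{\left(-38 \right)} c = 1161 + \left(-3 + 2 \left(-38\right) \left(-3 - 38\right)\right) \left(-859\right) = 1161 + \left(-3 + 2 \left(-38\right) \left(-41\right)\right) \left(-859\right) = 1161 + \left(-3 + 3116\right) \left(-859\right) = 1161 + 3113 \left(-859\right) = 1161 - 2674067 = -2672906$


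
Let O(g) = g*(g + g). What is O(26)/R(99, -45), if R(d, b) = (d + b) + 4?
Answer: 676/29 ≈ 23.310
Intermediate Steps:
R(d, b) = 4 + b + d (R(d, b) = (b + d) + 4 = 4 + b + d)
O(g) = 2*g² (O(g) = g*(2*g) = 2*g²)
O(26)/R(99, -45) = (2*26²)/(4 - 45 + 99) = (2*676)/58 = 1352*(1/58) = 676/29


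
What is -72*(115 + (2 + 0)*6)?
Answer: -9144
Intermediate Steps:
-72*(115 + (2 + 0)*6) = -72*(115 + 2*6) = -72*(115 + 12) = -72*127 = -9144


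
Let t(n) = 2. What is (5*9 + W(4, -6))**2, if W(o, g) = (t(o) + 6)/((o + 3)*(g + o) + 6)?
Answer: 1936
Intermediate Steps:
W(o, g) = 8/(6 + (3 + o)*(g + o)) (W(o, g) = (2 + 6)/((o + 3)*(g + o) + 6) = 8/((3 + o)*(g + o) + 6) = 8/(6 + (3 + o)*(g + o)))
(5*9 + W(4, -6))**2 = (5*9 + 8/(6 + 4**2 + 3*(-6) + 3*4 - 6*4))**2 = (45 + 8/(6 + 16 - 18 + 12 - 24))**2 = (45 + 8/(-8))**2 = (45 + 8*(-1/8))**2 = (45 - 1)**2 = 44**2 = 1936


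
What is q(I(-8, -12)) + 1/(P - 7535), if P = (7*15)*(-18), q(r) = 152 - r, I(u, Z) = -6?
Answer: 1489149/9425 ≈ 158.00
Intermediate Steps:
P = -1890 (P = 105*(-18) = -1890)
q(I(-8, -12)) + 1/(P - 7535) = (152 - 1*(-6)) + 1/(-1890 - 7535) = (152 + 6) + 1/(-9425) = 158 - 1/9425 = 1489149/9425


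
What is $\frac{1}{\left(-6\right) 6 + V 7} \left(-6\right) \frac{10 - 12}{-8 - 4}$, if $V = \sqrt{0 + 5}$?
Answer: $\frac{36}{1051} + \frac{7 \sqrt{5}}{1051} \approx 0.049146$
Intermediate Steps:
$V = \sqrt{5} \approx 2.2361$
$\frac{1}{\left(-6\right) 6 + V 7} \left(-6\right) \frac{10 - 12}{-8 - 4} = \frac{1}{\left(-6\right) 6 + \sqrt{5} \cdot 7} \left(-6\right) \frac{10 - 12}{-8 - 4} = \frac{1}{-36 + 7 \sqrt{5}} \left(-6\right) \frac{10 - 12}{-12} = - \frac{6}{-36 + 7 \sqrt{5}} \left(\left(-2\right) \left(- \frac{1}{12}\right)\right) = - \frac{6}{-36 + 7 \sqrt{5}} \cdot \frac{1}{6} = - \frac{1}{-36 + 7 \sqrt{5}}$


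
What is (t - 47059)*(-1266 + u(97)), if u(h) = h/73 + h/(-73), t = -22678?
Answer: 88287042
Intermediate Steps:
u(h) = 0 (u(h) = h*(1/73) + h*(-1/73) = h/73 - h/73 = 0)
(t - 47059)*(-1266 + u(97)) = (-22678 - 47059)*(-1266 + 0) = -69737*(-1266) = 88287042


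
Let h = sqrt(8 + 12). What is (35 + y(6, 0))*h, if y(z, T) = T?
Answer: 70*sqrt(5) ≈ 156.52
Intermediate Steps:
h = 2*sqrt(5) (h = sqrt(20) = 2*sqrt(5) ≈ 4.4721)
(35 + y(6, 0))*h = (35 + 0)*(2*sqrt(5)) = 35*(2*sqrt(5)) = 70*sqrt(5)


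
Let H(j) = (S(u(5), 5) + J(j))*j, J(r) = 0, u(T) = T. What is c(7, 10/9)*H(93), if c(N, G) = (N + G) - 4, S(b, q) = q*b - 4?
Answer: 8029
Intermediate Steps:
S(b, q) = -4 + b*q (S(b, q) = b*q - 4 = -4 + b*q)
H(j) = 21*j (H(j) = ((-4 + 5*5) + 0)*j = ((-4 + 25) + 0)*j = (21 + 0)*j = 21*j)
c(N, G) = -4 + G + N (c(N, G) = (G + N) - 4 = -4 + G + N)
c(7, 10/9)*H(93) = (-4 + 10/9 + 7)*(21*93) = (-4 + 10*(⅑) + 7)*1953 = (-4 + 10/9 + 7)*1953 = (37/9)*1953 = 8029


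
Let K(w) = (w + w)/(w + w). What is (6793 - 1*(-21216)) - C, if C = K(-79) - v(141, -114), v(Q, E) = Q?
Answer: 28149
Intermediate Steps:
K(w) = 1 (K(w) = (2*w)/((2*w)) = (2*w)*(1/(2*w)) = 1)
C = -140 (C = 1 - 1*141 = 1 - 141 = -140)
(6793 - 1*(-21216)) - C = (6793 - 1*(-21216)) - 1*(-140) = (6793 + 21216) + 140 = 28009 + 140 = 28149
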